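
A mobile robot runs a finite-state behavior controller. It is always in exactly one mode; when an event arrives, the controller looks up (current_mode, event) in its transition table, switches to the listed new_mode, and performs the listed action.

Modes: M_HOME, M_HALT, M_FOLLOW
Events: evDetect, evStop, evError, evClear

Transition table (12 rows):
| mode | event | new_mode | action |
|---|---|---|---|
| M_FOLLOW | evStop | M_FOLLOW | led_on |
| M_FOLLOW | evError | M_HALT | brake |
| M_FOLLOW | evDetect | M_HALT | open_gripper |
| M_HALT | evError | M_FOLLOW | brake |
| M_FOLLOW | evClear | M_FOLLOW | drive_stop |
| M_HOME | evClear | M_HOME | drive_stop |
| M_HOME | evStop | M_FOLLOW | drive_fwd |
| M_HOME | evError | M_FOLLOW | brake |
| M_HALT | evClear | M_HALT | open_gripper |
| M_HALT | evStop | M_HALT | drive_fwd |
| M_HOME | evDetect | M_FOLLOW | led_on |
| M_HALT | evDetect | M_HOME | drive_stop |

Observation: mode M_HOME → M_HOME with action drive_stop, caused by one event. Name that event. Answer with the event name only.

try evDetect: (M_HOME, evDetect) → (M_FOLLOW, led_on)
try evStop: (M_HOME, evStop) → (M_FOLLOW, drive_fwd)
try evError: (M_HOME, evError) → (M_FOLLOW, brake)
try evClear: (M_HOME, evClear) → (M_HOME, drive_stop)  ← matches

evClear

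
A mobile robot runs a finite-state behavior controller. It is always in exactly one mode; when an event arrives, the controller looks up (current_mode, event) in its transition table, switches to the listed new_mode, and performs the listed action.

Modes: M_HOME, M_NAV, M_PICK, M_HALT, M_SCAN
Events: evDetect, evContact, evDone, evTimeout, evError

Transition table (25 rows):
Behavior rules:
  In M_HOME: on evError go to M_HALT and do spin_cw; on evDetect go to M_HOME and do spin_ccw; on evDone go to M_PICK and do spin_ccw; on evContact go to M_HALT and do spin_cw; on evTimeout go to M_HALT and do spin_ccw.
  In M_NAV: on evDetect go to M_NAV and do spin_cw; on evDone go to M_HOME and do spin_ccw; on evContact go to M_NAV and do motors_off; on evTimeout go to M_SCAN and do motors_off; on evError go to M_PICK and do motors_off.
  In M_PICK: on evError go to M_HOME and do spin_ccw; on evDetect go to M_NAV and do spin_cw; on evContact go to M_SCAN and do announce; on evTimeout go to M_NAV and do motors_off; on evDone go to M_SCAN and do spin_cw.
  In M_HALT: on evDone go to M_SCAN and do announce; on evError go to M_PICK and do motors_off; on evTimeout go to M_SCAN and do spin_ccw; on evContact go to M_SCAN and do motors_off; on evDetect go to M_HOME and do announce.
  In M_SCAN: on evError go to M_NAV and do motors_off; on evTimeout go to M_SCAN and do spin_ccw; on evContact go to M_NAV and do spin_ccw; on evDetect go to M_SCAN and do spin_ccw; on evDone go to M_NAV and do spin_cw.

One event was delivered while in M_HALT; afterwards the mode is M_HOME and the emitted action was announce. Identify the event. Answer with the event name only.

evDetect

try evDetect: (M_HALT, evDetect) → (M_HOME, announce)  ← matches
try evContact: (M_HALT, evContact) → (M_SCAN, motors_off)
try evDone: (M_HALT, evDone) → (M_SCAN, announce)
try evTimeout: (M_HALT, evTimeout) → (M_SCAN, spin_ccw)
try evError: (M_HALT, evError) → (M_PICK, motors_off)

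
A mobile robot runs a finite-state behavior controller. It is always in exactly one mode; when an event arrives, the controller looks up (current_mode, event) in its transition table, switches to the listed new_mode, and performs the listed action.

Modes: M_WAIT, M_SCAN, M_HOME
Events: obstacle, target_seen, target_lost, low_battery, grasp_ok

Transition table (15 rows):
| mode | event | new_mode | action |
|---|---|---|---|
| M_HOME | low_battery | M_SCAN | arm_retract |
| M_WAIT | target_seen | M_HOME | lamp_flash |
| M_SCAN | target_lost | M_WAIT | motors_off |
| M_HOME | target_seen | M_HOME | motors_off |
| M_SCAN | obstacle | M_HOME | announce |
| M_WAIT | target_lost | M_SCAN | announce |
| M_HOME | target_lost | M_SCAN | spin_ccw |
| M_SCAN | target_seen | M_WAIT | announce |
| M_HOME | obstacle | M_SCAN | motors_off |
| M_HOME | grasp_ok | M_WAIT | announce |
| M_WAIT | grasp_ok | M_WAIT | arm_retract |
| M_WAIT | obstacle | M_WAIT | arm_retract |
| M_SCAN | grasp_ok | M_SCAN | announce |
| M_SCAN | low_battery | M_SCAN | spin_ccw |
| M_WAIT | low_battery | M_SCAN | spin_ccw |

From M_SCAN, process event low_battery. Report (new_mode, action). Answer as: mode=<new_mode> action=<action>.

current mode = M_SCAN; filter table to that mode:
  (M_SCAN, target_lost) → (M_WAIT, motors_off)
  (M_SCAN, obstacle) → (M_HOME, announce)
  (M_SCAN, target_seen) → (M_WAIT, announce)
  (M_SCAN, grasp_ok) → (M_SCAN, announce)
  (M_SCAN, low_battery) → (M_SCAN, spin_ccw)  ← event matches
event = low_battery selects (M_SCAN, spin_ccw)

mode=M_SCAN action=spin_ccw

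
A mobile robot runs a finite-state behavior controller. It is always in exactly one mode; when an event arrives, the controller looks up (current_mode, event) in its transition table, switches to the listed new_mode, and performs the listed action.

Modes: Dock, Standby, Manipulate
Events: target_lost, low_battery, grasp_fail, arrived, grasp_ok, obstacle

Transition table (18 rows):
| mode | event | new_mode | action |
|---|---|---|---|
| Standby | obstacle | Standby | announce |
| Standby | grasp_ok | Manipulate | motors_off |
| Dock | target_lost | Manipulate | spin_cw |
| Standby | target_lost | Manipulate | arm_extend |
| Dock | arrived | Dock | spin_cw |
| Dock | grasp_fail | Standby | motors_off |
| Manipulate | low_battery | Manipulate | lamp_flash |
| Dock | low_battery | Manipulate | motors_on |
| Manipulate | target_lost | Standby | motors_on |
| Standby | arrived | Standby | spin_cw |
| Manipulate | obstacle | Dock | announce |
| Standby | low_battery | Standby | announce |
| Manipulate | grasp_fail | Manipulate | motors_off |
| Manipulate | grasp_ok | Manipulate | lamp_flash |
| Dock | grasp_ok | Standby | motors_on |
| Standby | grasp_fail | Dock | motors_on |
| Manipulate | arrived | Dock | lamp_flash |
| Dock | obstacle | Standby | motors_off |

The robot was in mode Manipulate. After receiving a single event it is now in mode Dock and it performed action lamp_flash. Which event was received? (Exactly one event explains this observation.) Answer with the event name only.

arrived

try target_lost: (Manipulate, target_lost) → (Standby, motors_on)
try low_battery: (Manipulate, low_battery) → (Manipulate, lamp_flash)
try grasp_fail: (Manipulate, grasp_fail) → (Manipulate, motors_off)
try arrived: (Manipulate, arrived) → (Dock, lamp_flash)  ← matches
try grasp_ok: (Manipulate, grasp_ok) → (Manipulate, lamp_flash)
try obstacle: (Manipulate, obstacle) → (Dock, announce)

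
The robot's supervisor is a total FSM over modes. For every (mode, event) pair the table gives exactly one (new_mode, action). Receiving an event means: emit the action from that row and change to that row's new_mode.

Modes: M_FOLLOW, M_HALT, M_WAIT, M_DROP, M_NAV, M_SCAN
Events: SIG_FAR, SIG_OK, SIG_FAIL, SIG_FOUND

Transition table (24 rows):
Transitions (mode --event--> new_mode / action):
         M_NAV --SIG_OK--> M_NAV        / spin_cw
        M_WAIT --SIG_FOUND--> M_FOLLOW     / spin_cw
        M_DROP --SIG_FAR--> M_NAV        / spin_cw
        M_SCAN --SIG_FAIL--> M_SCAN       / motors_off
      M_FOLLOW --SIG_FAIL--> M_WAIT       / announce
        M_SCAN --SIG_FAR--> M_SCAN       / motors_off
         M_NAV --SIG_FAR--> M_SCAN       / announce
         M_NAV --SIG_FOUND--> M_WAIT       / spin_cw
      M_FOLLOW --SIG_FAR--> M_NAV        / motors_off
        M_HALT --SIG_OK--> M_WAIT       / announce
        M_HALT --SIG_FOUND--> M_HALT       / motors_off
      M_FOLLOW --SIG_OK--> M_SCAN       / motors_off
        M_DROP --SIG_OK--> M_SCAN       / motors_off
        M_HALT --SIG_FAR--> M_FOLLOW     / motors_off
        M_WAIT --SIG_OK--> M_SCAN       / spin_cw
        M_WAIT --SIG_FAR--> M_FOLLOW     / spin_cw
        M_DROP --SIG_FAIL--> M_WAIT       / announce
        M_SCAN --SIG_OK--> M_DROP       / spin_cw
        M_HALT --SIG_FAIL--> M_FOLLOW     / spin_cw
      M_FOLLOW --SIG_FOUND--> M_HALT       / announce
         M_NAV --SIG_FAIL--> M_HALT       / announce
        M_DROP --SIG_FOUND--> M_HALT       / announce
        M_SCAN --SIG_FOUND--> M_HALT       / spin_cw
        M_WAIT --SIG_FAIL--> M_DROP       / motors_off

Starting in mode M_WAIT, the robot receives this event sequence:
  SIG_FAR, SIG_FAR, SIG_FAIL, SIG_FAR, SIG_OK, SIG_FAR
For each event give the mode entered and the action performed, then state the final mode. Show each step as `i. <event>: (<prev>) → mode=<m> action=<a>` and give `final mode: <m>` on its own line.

1. SIG_FAR: (M_WAIT) → mode=M_FOLLOW action=spin_cw
2. SIG_FAR: (M_FOLLOW) → mode=M_NAV action=motors_off
3. SIG_FAIL: (M_NAV) → mode=M_HALT action=announce
4. SIG_FAR: (M_HALT) → mode=M_FOLLOW action=motors_off
5. SIG_OK: (M_FOLLOW) → mode=M_SCAN action=motors_off
6. SIG_FAR: (M_SCAN) → mode=M_SCAN action=motors_off

final mode: M_SCAN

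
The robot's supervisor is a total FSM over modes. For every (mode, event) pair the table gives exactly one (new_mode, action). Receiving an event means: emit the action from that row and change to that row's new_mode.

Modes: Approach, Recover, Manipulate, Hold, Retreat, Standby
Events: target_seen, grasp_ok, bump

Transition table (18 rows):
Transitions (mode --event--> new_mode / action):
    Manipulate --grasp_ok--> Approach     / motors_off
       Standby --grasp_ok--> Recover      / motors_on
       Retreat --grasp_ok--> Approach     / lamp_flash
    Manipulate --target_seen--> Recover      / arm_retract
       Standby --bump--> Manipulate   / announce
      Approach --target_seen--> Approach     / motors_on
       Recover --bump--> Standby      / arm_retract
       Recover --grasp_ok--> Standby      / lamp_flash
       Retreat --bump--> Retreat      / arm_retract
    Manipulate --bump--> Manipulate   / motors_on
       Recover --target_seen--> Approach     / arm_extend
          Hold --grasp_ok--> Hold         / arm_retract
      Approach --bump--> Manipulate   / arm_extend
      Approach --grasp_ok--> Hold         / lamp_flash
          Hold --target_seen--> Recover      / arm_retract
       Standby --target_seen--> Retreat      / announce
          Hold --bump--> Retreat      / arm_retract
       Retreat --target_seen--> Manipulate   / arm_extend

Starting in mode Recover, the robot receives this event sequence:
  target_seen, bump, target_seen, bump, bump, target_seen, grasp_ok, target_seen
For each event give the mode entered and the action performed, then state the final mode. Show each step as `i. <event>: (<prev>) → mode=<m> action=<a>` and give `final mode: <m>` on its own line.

1. target_seen: (Recover) → mode=Approach action=arm_extend
2. bump: (Approach) → mode=Manipulate action=arm_extend
3. target_seen: (Manipulate) → mode=Recover action=arm_retract
4. bump: (Recover) → mode=Standby action=arm_retract
5. bump: (Standby) → mode=Manipulate action=announce
6. target_seen: (Manipulate) → mode=Recover action=arm_retract
7. grasp_ok: (Recover) → mode=Standby action=lamp_flash
8. target_seen: (Standby) → mode=Retreat action=announce

final mode: Retreat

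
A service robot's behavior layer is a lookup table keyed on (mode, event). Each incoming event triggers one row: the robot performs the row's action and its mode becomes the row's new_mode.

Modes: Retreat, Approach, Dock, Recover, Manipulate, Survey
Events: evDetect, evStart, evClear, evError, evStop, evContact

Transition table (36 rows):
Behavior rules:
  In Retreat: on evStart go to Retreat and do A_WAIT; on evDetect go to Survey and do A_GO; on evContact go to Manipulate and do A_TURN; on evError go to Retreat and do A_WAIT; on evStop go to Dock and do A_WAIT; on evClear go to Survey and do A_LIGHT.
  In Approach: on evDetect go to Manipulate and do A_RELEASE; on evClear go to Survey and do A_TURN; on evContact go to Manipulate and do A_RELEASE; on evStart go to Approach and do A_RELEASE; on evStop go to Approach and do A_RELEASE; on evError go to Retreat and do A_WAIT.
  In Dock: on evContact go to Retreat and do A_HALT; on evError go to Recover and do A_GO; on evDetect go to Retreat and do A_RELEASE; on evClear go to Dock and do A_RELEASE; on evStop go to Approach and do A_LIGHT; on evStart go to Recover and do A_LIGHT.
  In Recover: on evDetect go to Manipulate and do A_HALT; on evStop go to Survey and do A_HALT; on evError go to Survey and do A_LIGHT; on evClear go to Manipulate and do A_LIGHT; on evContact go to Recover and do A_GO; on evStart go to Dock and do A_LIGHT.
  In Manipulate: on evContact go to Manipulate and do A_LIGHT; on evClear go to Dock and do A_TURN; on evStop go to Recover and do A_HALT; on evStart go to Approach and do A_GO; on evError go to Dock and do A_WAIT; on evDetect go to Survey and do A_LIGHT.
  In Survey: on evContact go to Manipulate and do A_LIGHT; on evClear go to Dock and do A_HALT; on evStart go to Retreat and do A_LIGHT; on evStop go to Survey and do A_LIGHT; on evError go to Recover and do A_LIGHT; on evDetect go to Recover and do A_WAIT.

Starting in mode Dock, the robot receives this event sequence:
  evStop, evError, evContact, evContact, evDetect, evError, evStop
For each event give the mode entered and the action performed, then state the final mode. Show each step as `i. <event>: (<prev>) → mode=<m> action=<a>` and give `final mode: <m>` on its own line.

final mode: Survey

1. evStop: (Dock) → mode=Approach action=A_LIGHT
2. evError: (Approach) → mode=Retreat action=A_WAIT
3. evContact: (Retreat) → mode=Manipulate action=A_TURN
4. evContact: (Manipulate) → mode=Manipulate action=A_LIGHT
5. evDetect: (Manipulate) → mode=Survey action=A_LIGHT
6. evError: (Survey) → mode=Recover action=A_LIGHT
7. evStop: (Recover) → mode=Survey action=A_HALT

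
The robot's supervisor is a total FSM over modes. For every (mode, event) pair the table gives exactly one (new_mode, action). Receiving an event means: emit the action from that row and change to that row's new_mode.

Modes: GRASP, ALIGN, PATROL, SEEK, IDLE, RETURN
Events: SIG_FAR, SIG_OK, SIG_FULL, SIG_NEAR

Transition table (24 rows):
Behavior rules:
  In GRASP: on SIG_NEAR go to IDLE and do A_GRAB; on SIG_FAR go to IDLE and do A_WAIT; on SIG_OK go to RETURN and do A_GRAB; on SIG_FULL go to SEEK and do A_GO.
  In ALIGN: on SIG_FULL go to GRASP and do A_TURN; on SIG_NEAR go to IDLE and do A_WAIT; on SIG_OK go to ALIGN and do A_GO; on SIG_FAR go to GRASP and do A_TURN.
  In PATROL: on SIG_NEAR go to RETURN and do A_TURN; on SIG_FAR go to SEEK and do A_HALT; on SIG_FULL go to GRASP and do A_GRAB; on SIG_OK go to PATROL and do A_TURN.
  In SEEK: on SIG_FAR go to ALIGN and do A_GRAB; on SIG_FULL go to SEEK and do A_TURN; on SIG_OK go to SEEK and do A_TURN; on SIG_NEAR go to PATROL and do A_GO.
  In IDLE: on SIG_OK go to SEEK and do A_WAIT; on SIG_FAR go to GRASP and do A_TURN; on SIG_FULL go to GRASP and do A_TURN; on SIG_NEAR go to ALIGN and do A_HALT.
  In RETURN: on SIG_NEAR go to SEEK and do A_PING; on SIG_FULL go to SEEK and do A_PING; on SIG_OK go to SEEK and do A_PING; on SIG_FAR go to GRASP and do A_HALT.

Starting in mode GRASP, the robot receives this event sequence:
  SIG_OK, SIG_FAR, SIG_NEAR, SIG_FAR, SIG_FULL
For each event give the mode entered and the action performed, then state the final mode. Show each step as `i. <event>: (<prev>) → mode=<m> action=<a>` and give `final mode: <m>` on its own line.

final mode: SEEK

1. SIG_OK: (GRASP) → mode=RETURN action=A_GRAB
2. SIG_FAR: (RETURN) → mode=GRASP action=A_HALT
3. SIG_NEAR: (GRASP) → mode=IDLE action=A_GRAB
4. SIG_FAR: (IDLE) → mode=GRASP action=A_TURN
5. SIG_FULL: (GRASP) → mode=SEEK action=A_GO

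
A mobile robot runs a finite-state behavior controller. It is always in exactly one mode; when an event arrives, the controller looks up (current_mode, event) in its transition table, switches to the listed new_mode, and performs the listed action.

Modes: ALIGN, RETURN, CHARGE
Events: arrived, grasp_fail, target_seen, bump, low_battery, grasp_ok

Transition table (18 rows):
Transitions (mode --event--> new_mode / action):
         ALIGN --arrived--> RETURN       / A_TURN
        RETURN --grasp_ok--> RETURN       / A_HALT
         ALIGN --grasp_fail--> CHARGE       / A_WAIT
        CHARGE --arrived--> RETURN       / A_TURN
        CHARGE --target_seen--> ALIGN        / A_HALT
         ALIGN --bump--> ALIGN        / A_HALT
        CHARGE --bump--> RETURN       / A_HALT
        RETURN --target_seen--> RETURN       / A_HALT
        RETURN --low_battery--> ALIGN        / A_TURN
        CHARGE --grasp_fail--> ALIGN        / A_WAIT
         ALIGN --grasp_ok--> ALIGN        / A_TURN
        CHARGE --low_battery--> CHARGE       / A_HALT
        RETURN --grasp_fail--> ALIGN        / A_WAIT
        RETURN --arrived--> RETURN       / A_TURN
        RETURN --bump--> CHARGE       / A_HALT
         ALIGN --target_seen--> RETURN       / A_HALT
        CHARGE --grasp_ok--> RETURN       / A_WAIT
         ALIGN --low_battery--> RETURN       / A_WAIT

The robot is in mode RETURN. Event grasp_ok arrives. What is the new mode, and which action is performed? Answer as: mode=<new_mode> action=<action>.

current mode = RETURN; filter table to that mode:
  (RETURN, grasp_ok) → (RETURN, A_HALT)  ← event matches
  (RETURN, target_seen) → (RETURN, A_HALT)
  (RETURN, low_battery) → (ALIGN, A_TURN)
  (RETURN, grasp_fail) → (ALIGN, A_WAIT)
  (RETURN, arrived) → (RETURN, A_TURN)
  (RETURN, bump) → (CHARGE, A_HALT)
event = grasp_ok selects (RETURN, A_HALT)

mode=RETURN action=A_HALT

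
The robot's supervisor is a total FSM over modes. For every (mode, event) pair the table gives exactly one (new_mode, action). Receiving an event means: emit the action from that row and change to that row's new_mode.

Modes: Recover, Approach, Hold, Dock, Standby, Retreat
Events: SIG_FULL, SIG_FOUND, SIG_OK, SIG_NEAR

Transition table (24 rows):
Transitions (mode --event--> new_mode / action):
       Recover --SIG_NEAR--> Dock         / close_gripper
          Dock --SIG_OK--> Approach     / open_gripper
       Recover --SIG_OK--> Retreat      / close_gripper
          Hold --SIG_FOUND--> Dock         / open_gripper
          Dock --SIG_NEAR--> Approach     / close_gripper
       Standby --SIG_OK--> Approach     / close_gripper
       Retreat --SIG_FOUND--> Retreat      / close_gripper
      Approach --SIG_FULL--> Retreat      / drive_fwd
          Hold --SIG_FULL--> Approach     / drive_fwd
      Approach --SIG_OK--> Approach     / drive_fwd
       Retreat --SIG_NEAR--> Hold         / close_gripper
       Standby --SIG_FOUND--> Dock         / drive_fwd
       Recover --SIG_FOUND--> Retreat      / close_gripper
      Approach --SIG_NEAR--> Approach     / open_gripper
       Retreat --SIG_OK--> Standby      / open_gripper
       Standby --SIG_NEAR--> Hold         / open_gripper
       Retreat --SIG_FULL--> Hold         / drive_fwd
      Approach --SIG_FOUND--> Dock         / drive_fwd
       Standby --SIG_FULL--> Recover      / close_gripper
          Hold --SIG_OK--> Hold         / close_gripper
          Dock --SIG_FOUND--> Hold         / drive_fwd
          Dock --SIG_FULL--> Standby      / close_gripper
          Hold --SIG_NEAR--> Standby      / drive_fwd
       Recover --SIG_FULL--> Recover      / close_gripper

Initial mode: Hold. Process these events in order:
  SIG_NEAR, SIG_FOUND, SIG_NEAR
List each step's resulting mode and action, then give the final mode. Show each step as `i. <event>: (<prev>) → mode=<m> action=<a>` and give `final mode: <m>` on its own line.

final mode: Approach

1. SIG_NEAR: (Hold) → mode=Standby action=drive_fwd
2. SIG_FOUND: (Standby) → mode=Dock action=drive_fwd
3. SIG_NEAR: (Dock) → mode=Approach action=close_gripper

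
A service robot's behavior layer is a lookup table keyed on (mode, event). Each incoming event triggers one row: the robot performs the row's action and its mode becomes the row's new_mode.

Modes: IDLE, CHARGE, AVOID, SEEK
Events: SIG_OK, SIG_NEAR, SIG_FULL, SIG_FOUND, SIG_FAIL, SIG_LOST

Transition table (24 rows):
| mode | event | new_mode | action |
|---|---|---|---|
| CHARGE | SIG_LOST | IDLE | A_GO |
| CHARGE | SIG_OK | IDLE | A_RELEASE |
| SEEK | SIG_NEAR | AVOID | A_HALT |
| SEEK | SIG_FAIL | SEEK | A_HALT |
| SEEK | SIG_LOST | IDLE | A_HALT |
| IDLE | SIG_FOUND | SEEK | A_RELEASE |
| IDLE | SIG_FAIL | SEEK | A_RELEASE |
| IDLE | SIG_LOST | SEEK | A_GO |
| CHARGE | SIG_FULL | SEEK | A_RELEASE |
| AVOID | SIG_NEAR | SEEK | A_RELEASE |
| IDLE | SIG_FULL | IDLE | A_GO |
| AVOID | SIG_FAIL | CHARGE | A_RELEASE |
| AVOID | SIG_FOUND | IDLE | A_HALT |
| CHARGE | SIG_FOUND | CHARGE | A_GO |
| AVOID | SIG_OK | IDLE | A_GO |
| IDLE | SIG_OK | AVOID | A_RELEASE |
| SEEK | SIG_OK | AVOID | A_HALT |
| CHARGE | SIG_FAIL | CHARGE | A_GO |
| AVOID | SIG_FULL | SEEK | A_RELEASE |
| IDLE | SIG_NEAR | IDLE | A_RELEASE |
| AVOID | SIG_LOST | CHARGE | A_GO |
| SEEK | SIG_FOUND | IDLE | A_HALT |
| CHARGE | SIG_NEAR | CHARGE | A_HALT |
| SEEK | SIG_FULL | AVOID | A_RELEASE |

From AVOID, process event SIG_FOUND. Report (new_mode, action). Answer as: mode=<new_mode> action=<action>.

mode=IDLE action=A_HALT

current mode = AVOID; filter table to that mode:
  (AVOID, SIG_NEAR) → (SEEK, A_RELEASE)
  (AVOID, SIG_FAIL) → (CHARGE, A_RELEASE)
  (AVOID, SIG_FOUND) → (IDLE, A_HALT)  ← event matches
  (AVOID, SIG_OK) → (IDLE, A_GO)
  (AVOID, SIG_FULL) → (SEEK, A_RELEASE)
  (AVOID, SIG_LOST) → (CHARGE, A_GO)
event = SIG_FOUND selects (IDLE, A_HALT)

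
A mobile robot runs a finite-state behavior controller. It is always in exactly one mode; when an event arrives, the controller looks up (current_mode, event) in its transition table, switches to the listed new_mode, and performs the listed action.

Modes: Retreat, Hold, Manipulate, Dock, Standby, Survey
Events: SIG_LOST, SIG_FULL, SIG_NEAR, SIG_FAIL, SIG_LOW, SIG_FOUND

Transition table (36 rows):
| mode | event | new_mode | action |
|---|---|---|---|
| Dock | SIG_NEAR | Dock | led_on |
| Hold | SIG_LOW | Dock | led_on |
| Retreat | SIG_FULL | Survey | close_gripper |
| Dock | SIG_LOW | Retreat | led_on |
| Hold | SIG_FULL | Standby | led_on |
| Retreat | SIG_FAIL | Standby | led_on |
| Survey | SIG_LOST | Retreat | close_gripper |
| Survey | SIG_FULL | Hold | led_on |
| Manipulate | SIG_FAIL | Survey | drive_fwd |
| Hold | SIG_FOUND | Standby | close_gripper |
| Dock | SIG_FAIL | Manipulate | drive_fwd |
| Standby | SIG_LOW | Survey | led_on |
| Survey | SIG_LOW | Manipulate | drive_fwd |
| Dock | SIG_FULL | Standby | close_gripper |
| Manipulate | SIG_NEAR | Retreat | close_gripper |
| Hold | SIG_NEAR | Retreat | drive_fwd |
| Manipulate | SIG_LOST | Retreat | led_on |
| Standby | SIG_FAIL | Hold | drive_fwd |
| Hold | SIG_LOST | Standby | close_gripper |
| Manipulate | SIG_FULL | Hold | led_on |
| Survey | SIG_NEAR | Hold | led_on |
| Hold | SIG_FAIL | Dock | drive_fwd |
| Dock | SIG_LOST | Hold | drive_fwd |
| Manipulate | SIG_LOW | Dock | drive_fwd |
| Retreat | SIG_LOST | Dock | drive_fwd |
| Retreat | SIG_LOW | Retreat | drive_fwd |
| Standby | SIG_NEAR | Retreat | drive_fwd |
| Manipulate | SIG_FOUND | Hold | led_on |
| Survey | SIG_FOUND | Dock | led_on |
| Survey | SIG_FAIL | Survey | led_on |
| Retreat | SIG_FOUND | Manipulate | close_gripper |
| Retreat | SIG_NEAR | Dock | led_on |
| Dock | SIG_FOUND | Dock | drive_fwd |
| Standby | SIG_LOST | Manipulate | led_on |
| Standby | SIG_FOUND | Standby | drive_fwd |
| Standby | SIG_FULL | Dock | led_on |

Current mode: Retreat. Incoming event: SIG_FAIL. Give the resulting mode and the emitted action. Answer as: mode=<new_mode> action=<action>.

current mode = Retreat; filter table to that mode:
  (Retreat, SIG_FULL) → (Survey, close_gripper)
  (Retreat, SIG_FAIL) → (Standby, led_on)  ← event matches
  (Retreat, SIG_LOST) → (Dock, drive_fwd)
  (Retreat, SIG_LOW) → (Retreat, drive_fwd)
  (Retreat, SIG_FOUND) → (Manipulate, close_gripper)
  (Retreat, SIG_NEAR) → (Dock, led_on)
event = SIG_FAIL selects (Standby, led_on)

mode=Standby action=led_on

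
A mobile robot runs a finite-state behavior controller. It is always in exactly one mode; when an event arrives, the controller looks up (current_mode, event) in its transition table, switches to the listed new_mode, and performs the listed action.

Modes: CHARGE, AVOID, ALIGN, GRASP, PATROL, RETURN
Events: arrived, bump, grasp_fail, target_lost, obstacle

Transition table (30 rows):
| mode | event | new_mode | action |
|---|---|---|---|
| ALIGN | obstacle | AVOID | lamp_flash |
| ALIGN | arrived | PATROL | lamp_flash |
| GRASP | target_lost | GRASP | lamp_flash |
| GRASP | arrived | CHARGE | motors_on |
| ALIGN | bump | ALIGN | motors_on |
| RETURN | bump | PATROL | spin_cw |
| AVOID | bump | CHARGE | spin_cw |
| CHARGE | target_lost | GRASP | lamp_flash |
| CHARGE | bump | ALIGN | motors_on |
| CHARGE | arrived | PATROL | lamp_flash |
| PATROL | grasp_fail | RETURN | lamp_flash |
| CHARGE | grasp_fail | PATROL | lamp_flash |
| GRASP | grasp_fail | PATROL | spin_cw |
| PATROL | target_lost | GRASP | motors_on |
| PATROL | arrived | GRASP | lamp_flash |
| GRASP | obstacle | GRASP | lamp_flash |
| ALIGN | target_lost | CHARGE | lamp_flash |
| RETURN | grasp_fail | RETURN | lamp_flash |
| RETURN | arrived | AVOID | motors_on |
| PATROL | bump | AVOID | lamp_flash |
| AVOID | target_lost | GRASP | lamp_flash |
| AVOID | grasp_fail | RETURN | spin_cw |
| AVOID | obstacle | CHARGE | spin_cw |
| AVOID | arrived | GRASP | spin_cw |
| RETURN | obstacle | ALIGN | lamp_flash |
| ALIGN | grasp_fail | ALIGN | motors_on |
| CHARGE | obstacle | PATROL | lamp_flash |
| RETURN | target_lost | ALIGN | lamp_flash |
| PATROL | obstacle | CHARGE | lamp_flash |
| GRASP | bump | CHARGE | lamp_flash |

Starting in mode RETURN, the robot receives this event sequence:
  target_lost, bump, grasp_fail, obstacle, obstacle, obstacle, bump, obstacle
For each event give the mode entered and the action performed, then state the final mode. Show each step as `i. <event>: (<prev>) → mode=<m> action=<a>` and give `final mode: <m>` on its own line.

final mode: CHARGE

1. target_lost: (RETURN) → mode=ALIGN action=lamp_flash
2. bump: (ALIGN) → mode=ALIGN action=motors_on
3. grasp_fail: (ALIGN) → mode=ALIGN action=motors_on
4. obstacle: (ALIGN) → mode=AVOID action=lamp_flash
5. obstacle: (AVOID) → mode=CHARGE action=spin_cw
6. obstacle: (CHARGE) → mode=PATROL action=lamp_flash
7. bump: (PATROL) → mode=AVOID action=lamp_flash
8. obstacle: (AVOID) → mode=CHARGE action=spin_cw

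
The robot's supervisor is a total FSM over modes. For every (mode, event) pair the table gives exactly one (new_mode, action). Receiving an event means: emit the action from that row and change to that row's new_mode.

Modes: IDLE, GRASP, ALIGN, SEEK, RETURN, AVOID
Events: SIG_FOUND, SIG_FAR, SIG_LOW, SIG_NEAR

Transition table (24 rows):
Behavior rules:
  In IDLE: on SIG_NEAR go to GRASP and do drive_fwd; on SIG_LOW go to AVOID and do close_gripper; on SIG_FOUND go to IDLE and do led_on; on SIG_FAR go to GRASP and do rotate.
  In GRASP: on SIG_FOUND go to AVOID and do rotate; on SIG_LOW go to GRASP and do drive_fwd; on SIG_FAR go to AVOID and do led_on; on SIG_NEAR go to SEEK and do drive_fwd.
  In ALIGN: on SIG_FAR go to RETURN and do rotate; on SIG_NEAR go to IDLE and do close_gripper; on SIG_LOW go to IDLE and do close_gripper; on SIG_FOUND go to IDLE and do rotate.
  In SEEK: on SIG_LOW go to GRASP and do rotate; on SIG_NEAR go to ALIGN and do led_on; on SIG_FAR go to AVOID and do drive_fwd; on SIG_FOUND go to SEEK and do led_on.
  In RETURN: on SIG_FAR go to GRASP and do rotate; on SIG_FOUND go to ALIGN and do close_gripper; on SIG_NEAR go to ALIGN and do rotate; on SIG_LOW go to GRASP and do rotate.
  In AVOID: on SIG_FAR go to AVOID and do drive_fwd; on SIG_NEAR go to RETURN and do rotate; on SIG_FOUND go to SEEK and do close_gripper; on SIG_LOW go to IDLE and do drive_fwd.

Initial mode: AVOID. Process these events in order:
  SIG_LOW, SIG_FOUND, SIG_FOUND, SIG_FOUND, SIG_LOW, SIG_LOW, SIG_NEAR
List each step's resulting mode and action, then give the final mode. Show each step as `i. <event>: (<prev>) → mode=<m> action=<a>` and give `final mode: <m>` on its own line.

final mode: GRASP

1. SIG_LOW: (AVOID) → mode=IDLE action=drive_fwd
2. SIG_FOUND: (IDLE) → mode=IDLE action=led_on
3. SIG_FOUND: (IDLE) → mode=IDLE action=led_on
4. SIG_FOUND: (IDLE) → mode=IDLE action=led_on
5. SIG_LOW: (IDLE) → mode=AVOID action=close_gripper
6. SIG_LOW: (AVOID) → mode=IDLE action=drive_fwd
7. SIG_NEAR: (IDLE) → mode=GRASP action=drive_fwd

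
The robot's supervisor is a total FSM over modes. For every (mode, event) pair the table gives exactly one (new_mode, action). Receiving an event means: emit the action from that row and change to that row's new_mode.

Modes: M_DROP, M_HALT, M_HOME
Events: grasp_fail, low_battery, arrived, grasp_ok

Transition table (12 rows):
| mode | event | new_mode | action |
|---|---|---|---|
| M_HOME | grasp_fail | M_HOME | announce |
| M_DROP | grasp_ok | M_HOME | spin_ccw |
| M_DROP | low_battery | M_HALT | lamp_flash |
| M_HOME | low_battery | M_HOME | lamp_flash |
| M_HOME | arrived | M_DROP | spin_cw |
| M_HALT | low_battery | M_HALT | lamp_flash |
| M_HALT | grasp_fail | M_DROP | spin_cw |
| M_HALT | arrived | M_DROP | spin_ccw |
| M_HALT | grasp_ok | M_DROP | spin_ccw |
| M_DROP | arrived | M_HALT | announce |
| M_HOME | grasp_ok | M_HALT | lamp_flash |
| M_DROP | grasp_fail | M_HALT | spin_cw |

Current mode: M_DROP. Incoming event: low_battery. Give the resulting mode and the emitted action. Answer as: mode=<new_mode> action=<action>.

mode=M_HALT action=lamp_flash

current mode = M_DROP; filter table to that mode:
  (M_DROP, grasp_ok) → (M_HOME, spin_ccw)
  (M_DROP, low_battery) → (M_HALT, lamp_flash)  ← event matches
  (M_DROP, arrived) → (M_HALT, announce)
  (M_DROP, grasp_fail) → (M_HALT, spin_cw)
event = low_battery selects (M_HALT, lamp_flash)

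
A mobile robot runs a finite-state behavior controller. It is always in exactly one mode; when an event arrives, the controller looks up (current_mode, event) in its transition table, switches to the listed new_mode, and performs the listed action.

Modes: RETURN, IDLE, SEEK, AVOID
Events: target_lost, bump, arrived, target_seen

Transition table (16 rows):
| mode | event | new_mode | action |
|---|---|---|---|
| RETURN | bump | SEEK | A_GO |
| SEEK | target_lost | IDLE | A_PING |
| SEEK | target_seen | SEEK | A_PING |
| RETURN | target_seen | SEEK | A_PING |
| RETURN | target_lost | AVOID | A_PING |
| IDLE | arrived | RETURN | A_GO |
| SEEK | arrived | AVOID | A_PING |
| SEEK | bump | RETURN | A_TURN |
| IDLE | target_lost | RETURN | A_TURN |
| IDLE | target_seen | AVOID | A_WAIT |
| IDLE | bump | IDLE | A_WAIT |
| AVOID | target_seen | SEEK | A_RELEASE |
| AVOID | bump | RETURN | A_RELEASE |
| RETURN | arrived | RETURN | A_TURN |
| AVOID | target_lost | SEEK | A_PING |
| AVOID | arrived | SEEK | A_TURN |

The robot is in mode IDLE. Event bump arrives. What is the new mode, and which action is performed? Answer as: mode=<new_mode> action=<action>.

mode=IDLE action=A_WAIT

current mode = IDLE; filter table to that mode:
  (IDLE, arrived) → (RETURN, A_GO)
  (IDLE, target_lost) → (RETURN, A_TURN)
  (IDLE, target_seen) → (AVOID, A_WAIT)
  (IDLE, bump) → (IDLE, A_WAIT)  ← event matches
event = bump selects (IDLE, A_WAIT)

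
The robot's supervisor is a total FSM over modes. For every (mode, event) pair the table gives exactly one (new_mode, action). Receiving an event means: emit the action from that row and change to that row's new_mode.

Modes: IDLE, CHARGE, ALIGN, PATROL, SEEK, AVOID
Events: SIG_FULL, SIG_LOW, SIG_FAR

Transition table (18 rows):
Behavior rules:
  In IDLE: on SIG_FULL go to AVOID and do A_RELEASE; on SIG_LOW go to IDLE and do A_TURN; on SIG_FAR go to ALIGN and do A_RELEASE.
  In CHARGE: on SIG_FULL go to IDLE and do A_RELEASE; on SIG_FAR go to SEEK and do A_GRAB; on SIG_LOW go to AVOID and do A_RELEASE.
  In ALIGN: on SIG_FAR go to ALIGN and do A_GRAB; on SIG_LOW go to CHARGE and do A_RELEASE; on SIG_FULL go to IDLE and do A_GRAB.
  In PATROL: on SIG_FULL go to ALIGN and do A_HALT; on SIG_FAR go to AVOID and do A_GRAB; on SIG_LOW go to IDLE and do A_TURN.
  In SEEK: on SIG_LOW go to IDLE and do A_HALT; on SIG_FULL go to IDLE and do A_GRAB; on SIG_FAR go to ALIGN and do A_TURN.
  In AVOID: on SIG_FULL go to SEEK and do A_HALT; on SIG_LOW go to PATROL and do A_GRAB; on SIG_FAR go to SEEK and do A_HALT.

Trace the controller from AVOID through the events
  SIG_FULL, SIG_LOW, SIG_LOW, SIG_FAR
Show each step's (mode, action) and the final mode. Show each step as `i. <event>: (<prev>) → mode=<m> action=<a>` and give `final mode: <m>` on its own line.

final mode: ALIGN

1. SIG_FULL: (AVOID) → mode=SEEK action=A_HALT
2. SIG_LOW: (SEEK) → mode=IDLE action=A_HALT
3. SIG_LOW: (IDLE) → mode=IDLE action=A_TURN
4. SIG_FAR: (IDLE) → mode=ALIGN action=A_RELEASE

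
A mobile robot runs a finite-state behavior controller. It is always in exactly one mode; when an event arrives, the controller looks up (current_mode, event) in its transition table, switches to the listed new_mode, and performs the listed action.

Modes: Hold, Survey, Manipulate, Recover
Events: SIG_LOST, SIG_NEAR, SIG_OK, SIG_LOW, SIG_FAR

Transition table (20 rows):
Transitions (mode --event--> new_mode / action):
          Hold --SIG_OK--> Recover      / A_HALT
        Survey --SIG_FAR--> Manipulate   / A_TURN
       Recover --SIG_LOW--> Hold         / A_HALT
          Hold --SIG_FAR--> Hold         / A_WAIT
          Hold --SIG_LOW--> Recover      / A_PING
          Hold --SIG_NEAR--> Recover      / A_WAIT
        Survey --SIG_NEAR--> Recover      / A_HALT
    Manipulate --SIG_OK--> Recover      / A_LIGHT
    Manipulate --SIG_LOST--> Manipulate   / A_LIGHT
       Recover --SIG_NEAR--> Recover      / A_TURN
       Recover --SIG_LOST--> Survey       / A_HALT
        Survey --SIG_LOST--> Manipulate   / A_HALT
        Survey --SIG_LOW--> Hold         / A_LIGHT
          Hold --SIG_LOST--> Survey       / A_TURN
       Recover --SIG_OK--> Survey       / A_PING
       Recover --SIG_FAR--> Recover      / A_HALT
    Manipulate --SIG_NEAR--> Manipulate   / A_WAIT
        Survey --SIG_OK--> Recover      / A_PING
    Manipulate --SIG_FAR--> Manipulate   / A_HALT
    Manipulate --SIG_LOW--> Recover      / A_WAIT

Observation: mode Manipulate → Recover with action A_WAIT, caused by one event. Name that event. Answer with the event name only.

try SIG_LOST: (Manipulate, SIG_LOST) → (Manipulate, A_LIGHT)
try SIG_NEAR: (Manipulate, SIG_NEAR) → (Manipulate, A_WAIT)
try SIG_OK: (Manipulate, SIG_OK) → (Recover, A_LIGHT)
try SIG_LOW: (Manipulate, SIG_LOW) → (Recover, A_WAIT)  ← matches
try SIG_FAR: (Manipulate, SIG_FAR) → (Manipulate, A_HALT)

SIG_LOW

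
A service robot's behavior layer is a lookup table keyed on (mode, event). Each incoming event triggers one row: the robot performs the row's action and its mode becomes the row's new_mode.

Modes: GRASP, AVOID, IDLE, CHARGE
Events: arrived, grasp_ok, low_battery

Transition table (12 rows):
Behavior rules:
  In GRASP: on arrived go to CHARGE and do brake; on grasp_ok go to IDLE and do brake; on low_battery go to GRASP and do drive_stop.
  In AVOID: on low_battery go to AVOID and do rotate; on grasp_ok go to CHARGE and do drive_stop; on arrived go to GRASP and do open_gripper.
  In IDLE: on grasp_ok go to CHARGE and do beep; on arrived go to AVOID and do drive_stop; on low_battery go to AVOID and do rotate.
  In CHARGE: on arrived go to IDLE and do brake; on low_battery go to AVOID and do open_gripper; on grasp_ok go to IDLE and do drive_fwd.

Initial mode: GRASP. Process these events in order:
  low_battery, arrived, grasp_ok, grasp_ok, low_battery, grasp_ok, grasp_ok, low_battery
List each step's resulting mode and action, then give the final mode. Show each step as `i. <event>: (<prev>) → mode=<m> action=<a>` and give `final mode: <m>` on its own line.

1. low_battery: (GRASP) → mode=GRASP action=drive_stop
2. arrived: (GRASP) → mode=CHARGE action=brake
3. grasp_ok: (CHARGE) → mode=IDLE action=drive_fwd
4. grasp_ok: (IDLE) → mode=CHARGE action=beep
5. low_battery: (CHARGE) → mode=AVOID action=open_gripper
6. grasp_ok: (AVOID) → mode=CHARGE action=drive_stop
7. grasp_ok: (CHARGE) → mode=IDLE action=drive_fwd
8. low_battery: (IDLE) → mode=AVOID action=rotate

final mode: AVOID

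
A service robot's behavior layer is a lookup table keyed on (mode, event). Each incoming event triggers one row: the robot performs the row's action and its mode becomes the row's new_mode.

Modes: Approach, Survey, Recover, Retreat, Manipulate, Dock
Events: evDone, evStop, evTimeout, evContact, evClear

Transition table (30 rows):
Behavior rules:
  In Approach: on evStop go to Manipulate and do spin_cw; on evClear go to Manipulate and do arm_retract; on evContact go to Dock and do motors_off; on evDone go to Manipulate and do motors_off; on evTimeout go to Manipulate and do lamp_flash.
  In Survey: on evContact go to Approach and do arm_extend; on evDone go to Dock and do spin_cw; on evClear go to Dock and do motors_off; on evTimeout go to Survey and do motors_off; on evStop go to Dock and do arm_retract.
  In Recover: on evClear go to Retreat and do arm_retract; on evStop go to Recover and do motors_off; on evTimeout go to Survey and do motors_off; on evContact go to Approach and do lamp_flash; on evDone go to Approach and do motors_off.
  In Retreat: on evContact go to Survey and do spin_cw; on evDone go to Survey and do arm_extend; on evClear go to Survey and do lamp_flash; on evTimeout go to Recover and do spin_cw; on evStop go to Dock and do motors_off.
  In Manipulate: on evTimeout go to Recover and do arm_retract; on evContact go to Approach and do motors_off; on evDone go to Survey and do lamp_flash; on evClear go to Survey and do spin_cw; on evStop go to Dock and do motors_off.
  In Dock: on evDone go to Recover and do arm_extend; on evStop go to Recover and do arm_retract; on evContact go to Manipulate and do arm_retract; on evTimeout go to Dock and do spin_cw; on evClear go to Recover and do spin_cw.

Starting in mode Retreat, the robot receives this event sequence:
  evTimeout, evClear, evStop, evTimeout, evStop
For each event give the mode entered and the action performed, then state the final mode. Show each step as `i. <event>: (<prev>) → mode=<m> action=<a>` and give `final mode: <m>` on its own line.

1. evTimeout: (Retreat) → mode=Recover action=spin_cw
2. evClear: (Recover) → mode=Retreat action=arm_retract
3. evStop: (Retreat) → mode=Dock action=motors_off
4. evTimeout: (Dock) → mode=Dock action=spin_cw
5. evStop: (Dock) → mode=Recover action=arm_retract

final mode: Recover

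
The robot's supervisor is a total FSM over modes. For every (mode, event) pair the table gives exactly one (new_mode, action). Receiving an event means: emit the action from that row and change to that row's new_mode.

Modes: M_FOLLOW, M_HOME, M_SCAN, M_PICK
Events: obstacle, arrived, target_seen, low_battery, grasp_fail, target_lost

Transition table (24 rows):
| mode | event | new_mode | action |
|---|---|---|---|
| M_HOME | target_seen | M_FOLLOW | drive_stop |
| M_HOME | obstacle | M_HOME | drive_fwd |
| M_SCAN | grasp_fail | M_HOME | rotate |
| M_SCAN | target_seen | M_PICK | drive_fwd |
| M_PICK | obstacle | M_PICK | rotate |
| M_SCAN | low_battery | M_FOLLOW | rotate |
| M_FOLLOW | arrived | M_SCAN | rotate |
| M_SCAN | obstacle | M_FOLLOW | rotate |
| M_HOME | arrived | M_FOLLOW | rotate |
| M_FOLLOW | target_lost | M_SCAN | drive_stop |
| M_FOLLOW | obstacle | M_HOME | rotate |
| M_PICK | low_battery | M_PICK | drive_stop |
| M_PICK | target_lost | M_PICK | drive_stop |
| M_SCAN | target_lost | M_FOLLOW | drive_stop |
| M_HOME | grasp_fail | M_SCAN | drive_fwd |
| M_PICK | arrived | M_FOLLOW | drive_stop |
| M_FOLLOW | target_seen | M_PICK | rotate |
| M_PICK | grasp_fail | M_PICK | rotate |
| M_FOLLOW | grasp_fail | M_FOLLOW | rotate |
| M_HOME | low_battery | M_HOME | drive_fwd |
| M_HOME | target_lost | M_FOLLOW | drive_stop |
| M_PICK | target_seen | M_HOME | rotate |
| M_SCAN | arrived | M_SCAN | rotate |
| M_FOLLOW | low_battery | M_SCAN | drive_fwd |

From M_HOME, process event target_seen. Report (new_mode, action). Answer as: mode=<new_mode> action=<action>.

current mode = M_HOME; filter table to that mode:
  (M_HOME, target_seen) → (M_FOLLOW, drive_stop)  ← event matches
  (M_HOME, obstacle) → (M_HOME, drive_fwd)
  (M_HOME, arrived) → (M_FOLLOW, rotate)
  (M_HOME, grasp_fail) → (M_SCAN, drive_fwd)
  (M_HOME, low_battery) → (M_HOME, drive_fwd)
  (M_HOME, target_lost) → (M_FOLLOW, drive_stop)
event = target_seen selects (M_FOLLOW, drive_stop)

mode=M_FOLLOW action=drive_stop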